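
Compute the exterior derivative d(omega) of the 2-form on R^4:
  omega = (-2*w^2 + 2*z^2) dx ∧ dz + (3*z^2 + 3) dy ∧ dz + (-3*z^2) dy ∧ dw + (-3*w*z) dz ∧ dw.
d(omega) = (-4*w) dx ∧ dz ∧ dw + (6*z) dy ∧ dz ∧ dw

For a 2-form omega = sum_{i<j} g_{ij} dx_i ∧ dx_j, the exterior derivative is
  d(omega) = sum_{i<j} d(g_{ij}) ∧ dx_i ∧ dx_j = sum_{i<j, k} (∂g_{ij}/∂x_k) dx_k ∧ dx_i ∧ dx_j.
Expand each term, using dx_k ∧ dx_i ∧ dx_j = sgn(permutation) dx_{(a)} ∧ dx_{(b)} ∧ dx_{(c)} with (a < b < c) sorted:
  d(-2*w^2 + 2*z^2) includes (∂/∂w)(-2*w^2 + 2*z^2) dw = (-4*w) dw, which multiplied by dx ∧ dz gives (-4*w) dx ∧ dz ∧ dw
  d(-3*z^2) includes (∂/∂z)(-3*z^2) dz = (-6*z) dz, which multiplied by dy ∧ dw gives (6*z) dy ∧ dz ∧ dw
Collecting like 3-forms: d(omega) = (-4*w) dx ∧ dz ∧ dw + (6*z) dy ∧ dz ∧ dw.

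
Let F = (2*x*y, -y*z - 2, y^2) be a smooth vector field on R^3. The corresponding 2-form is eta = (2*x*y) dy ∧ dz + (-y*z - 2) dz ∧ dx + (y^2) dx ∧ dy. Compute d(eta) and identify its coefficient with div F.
d(eta) = (2*y - z) dx ∧ dy ∧ dz; div F = 2*y - z

For a 2-form in R^3 of the form above, applying d gives a 3-form with coefficient ∂P/∂x + ∂Q/∂y + ∂R/∂z:
  ∂P/∂x = 2*y
  ∂Q/∂y = -z
  ∂R/∂z = 0
Sum = 2*y - z, which is exactly div F.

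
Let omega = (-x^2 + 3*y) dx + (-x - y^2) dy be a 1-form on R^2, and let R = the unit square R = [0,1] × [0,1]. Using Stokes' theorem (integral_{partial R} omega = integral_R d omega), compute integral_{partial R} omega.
integral_(partial R) omega = -4

Stokes: integral_partial_R omega = integral_R d omega with d omega = (∂Q/∂x - ∂P/∂y) dx ∧ dy.
  ∂Q/∂x = -1
  ∂P/∂y = 3
  integrand = ∂Q/∂x - ∂P/∂y = -4.
Integrating over R: integral_0^1 integral_0^1 (-4) dx dy = -4.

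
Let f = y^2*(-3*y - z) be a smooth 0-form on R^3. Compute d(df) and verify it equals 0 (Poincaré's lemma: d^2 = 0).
d(df) = 0

Step 1: df = sum_i (∂f/∂x_i) dx_i = (0) dx + (y*(-9*y - 2*z)) dy + (-y^2) dz.
Step 2: Apply d again. Using the 1-form formula, the coefficient of dx ∧ dy in d(df) is ∂^2 f/∂x ∂y - ∂^2 f/∂y ∂x = (0) - (0) = 0 (equality of mixed partials for smooth f).
Similarly for dx ∧ dz and dy ∧ dz — all coefficients vanish. So d(df) = 0.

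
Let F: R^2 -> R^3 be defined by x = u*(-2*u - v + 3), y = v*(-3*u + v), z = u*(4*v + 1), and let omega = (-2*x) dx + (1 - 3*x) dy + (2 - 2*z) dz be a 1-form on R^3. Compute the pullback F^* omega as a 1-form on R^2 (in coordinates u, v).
F^* omega = (-16*u^3 - 30*u^2*v + 36*u^2 - 43*u*v^2 + 23*u*v - 20*u + 5*v + 2) du + (-22*u^3 - 31*u^2*v + 25*u^2 + 6*u*v^2 - 18*u*v + 5*u + 2*v) dv

Using F^*(f dg) = (f ∘ F) d(g ∘ F), substitute each coordinate x_i by F_i(u, v) in f_i, and replace dx_i by d F_i = (∂F_i/∂u) du + (∂F_i/∂v) dv.
  For the x component: f_1(F) = 2*u*(2*u + v - 3); d F_1 = (-4*u - v + 3) du + (-u) dv
  For the y component: f_2(F) = 6*u^2 + 3*u*v - 9*u + 1; d F_2 = (-3*v) du + (-3*u + 2*v) dv
  For the z component: f_3(F) = -8*u*v - 2*u + 2; d F_3 = (4*v + 1) du + (4*u) dv
Combining and collecting du, dv coefficients:
  coeff of du: -16*u^3 - 30*u^2*v + 36*u^2 - 43*u*v^2 + 23*u*v - 20*u + 5*v + 2
  coeff of dv: -22*u^3 - 31*u^2*v + 25*u^2 + 6*u*v^2 - 18*u*v + 5*u + 2*v
F^* omega = (-16*u^3 - 30*u^2*v + 36*u^2 - 43*u*v^2 + 23*u*v - 20*u + 5*v + 2) du + (-22*u^3 - 31*u^2*v + 25*u^2 + 6*u*v^2 - 18*u*v + 5*u + 2*v) dv.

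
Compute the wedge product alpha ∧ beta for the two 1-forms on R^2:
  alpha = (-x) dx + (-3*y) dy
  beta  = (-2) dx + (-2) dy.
alpha ∧ beta = (2*x - 6*y) dx ∧ dy

Distribute the wedge, using dx_i ∧ dx_j = -dx_j ∧ dx_i and dx_i ∧ dx_i = 0. For each pair (i, j) with i < j, the coefficient of dx_i ∧ dx_j in alpha ∧ beta is (alpha_i * beta_j - alpha_j * beta_i). Collecting: alpha ∧ beta = (2*x - 6*y) dx ∧ dy.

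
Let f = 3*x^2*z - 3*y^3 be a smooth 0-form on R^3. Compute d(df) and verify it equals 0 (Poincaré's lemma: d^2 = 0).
d(df) = 0

Step 1: df = sum_i (∂f/∂x_i) dx_i = (6*x*z) dx + (-9*y^2) dy + (3*x^2) dz.
Step 2: Apply d again. Using the 1-form formula, the coefficient of dx ∧ dy in d(df) is ∂^2 f/∂x ∂y - ∂^2 f/∂y ∂x = (0) - (0) = 0 (equality of mixed partials for smooth f).
Similarly for dx ∧ dz and dy ∧ dz — all coefficients vanish. So d(df) = 0.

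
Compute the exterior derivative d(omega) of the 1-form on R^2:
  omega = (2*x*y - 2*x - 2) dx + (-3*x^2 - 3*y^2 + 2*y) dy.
d(omega) = (-8*x) dx ∧ dy

For a 1-form omega = sum_i f_i dx_i, the exterior derivative is
  d(omega) = sum_{i < j} (∂f_j/∂x_i - ∂f_i/∂x_j) dx_i ∧ dx_j.
  coefficient of dx ∧ dy: ∂f_2/∂x - ∂f_1/∂y = ∂(-3*x^2 - 3*y^2 + 2*y)/∂x - ∂(2*x*y - 2*x - 2)/∂y = -8*x
Assembling: d(omega) = (-8*x) dx ∧ dy.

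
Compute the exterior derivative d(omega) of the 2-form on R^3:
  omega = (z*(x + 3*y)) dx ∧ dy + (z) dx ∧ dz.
d(omega) = (x + 3*y) dx ∧ dy ∧ dz

For a 2-form omega = sum_{i<j} g_{ij} dx_i ∧ dx_j, the exterior derivative is
  d(omega) = sum_{i<j} d(g_{ij}) ∧ dx_i ∧ dx_j = sum_{i<j, k} (∂g_{ij}/∂x_k) dx_k ∧ dx_i ∧ dx_j.
Expand each term, using dx_k ∧ dx_i ∧ dx_j = sgn(permutation) dx_{(a)} ∧ dx_{(b)} ∧ dx_{(c)} with (a < b < c) sorted:
  d(z*(x + 3*y)) includes (∂/∂z)(z*(x + 3*y)) dz = (x + 3*y) dz, which multiplied by dx ∧ dy gives (x + 3*y) dx ∧ dy ∧ dz
Collecting like 3-forms: d(omega) = (x + 3*y) dx ∧ dy ∧ dz.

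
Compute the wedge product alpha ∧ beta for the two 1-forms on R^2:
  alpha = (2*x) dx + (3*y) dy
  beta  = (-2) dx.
alpha ∧ beta = (6*y) dx ∧ dy

Distribute the wedge, using dx_i ∧ dx_j = -dx_j ∧ dx_i and dx_i ∧ dx_i = 0. For each pair (i, j) with i < j, the coefficient of dx_i ∧ dx_j in alpha ∧ beta is (alpha_i * beta_j - alpha_j * beta_i). Collecting: alpha ∧ beta = (6*y) dx ∧ dy.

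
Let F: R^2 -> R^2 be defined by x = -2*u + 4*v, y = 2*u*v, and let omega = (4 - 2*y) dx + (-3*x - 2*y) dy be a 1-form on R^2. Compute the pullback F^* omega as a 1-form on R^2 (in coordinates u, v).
F^* omega = (-8*u*v^2 + 20*u*v - 24*v^2 - 8) du + (-8*u^2*v + 12*u^2 - 40*u*v + 16) dv

Using F^*(f dg) = (f ∘ F) d(g ∘ F), substitute each coordinate x_i by F_i(u, v) in f_i, and replace dx_i by d F_i = (∂F_i/∂u) du + (∂F_i/∂v) dv.
  For the x component: f_1(F) = -4*u*v + 4; d F_1 = (-2) du + (4) dv
  For the y component: f_2(F) = -4*u*v + 6*u - 12*v; d F_2 = (2*v) du + (2*u) dv
Combining and collecting du, dv coefficients:
  coeff of du: -8*u*v^2 + 20*u*v - 24*v^2 - 8
  coeff of dv: -8*u^2*v + 12*u^2 - 40*u*v + 16
F^* omega = (-8*u*v^2 + 20*u*v - 24*v^2 - 8) du + (-8*u^2*v + 12*u^2 - 40*u*v + 16) dv.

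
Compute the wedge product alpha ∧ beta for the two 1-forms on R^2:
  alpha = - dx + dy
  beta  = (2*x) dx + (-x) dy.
alpha ∧ beta = (-x) dx ∧ dy

Distribute the wedge, using dx_i ∧ dx_j = -dx_j ∧ dx_i and dx_i ∧ dx_i = 0. For each pair (i, j) with i < j, the coefficient of dx_i ∧ dx_j in alpha ∧ beta is (alpha_i * beta_j - alpha_j * beta_i). Collecting: alpha ∧ beta = (-x) dx ∧ dy.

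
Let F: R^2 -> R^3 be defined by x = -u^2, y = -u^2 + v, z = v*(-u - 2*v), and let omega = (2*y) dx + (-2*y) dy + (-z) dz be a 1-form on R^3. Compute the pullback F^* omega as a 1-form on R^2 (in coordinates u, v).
F^* omega = (v^2*(-u - 2*v)) du + (-u^2*v + 2*u^2 - 6*u*v^2 - 8*v^3 - 2*v) dv

Using F^*(f dg) = (f ∘ F) d(g ∘ F), substitute each coordinate x_i by F_i(u, v) in f_i, and replace dx_i by d F_i = (∂F_i/∂u) du + (∂F_i/∂v) dv.
  For the x component: f_1(F) = -2*u^2 + 2*v; d F_1 = (-2*u) du + (0) dv
  For the y component: f_2(F) = 2*u^2 - 2*v; d F_2 = (-2*u) du + (1) dv
  For the z component: f_3(F) = v*(u + 2*v); d F_3 = (-v) du + (-u - 4*v) dv
Combining and collecting du, dv coefficients:
  coeff of du: v^2*(-u - 2*v)
  coeff of dv: -u^2*v + 2*u^2 - 6*u*v^2 - 8*v^3 - 2*v
F^* omega = (v^2*(-u - 2*v)) du + (-u^2*v + 2*u^2 - 6*u*v^2 - 8*v^3 - 2*v) dv.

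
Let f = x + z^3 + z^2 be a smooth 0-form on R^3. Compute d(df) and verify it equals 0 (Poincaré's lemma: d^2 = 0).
d(df) = 0

Step 1: df = sum_i (∂f/∂x_i) dx_i = (1) dx + (0) dy + (z*(3*z + 2)) dz.
Step 2: Apply d again. Using the 1-form formula, the coefficient of dx ∧ dy in d(df) is ∂^2 f/∂x ∂y - ∂^2 f/∂y ∂x = (0) - (0) = 0 (equality of mixed partials for smooth f).
Similarly for dx ∧ dz and dy ∧ dz — all coefficients vanish. So d(df) = 0.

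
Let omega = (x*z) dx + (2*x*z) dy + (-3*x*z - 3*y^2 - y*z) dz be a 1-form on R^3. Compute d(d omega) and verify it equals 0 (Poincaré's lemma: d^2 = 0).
d(d omega) = 0

Step 1: d omega = sum_{i<j} (∂f_j/∂x_i - ∂f_i/∂x_j) dx_i ∧ dx_j:
  coeff of dx ∧ dy: 2*z
  coeff of dx ∧ dz: -x - 3*z
  coeff of dy ∧ dz: -2*x - 6*y - z
Step 2: Apply d again to each 2-form coefficient. The only possible 3-form in R^3 is dx ∧ dy ∧ dz, with coefficient
  ∂(coeff of dy∧dz)/∂x - ∂(coeff of dx∧dz)/∂y + ∂(coeff of dx∧dy)/∂z
  = ∂/∂x (-2*x - 6*y - z) - ∂/∂y (-x - 3*z) + ∂/∂z (2*z).
Each of these terms simplifies to sums of mixed partials that cancel in pairs. The result is 0 (by equality of mixed partials for smooth functions — Schwarz / Clairaut).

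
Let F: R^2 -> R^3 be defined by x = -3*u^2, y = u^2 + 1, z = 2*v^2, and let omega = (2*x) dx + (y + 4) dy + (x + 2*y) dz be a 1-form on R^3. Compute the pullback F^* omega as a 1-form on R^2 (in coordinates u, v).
F^* omega = (38*u^3 + 10*u) du + (4*v*(2 - u^2)) dv

Using F^*(f dg) = (f ∘ F) d(g ∘ F), substitute each coordinate x_i by F_i(u, v) in f_i, and replace dx_i by d F_i = (∂F_i/∂u) du + (∂F_i/∂v) dv.
  For the x component: f_1(F) = -6*u^2; d F_1 = (-6*u) du + (0) dv
  For the y component: f_2(F) = u^2 + 5; d F_2 = (2*u) du + (0) dv
  For the z component: f_3(F) = 2 - u^2; d F_3 = (0) du + (4*v) dv
Combining and collecting du, dv coefficients:
  coeff of du: 38*u^3 + 10*u
  coeff of dv: 4*v*(2 - u^2)
F^* omega = (38*u^3 + 10*u) du + (4*v*(2 - u^2)) dv.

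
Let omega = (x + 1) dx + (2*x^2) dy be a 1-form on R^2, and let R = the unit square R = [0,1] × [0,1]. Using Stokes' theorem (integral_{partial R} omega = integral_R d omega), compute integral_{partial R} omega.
integral_(partial R) omega = 2

Stokes: integral_partial_R omega = integral_R d omega with d omega = (∂Q/∂x - ∂P/∂y) dx ∧ dy.
  ∂Q/∂x = 4*x
  ∂P/∂y = 0
  integrand = ∂Q/∂x - ∂P/∂y = 4*x.
Integrating over R: integral_0^1 integral_0^1 (4*x) dx dy = 2.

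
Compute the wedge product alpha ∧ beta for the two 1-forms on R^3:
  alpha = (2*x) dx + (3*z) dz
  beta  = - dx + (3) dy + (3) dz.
alpha ∧ beta = (6*x) dx ∧ dy + (6*x + 3*z) dx ∧ dz + (-9*z) dy ∧ dz

Distribute the wedge, using dx_i ∧ dx_j = -dx_j ∧ dx_i and dx_i ∧ dx_i = 0. For each pair (i, j) with i < j, the coefficient of dx_i ∧ dx_j in alpha ∧ beta is (alpha_i * beta_j - alpha_j * beta_i). Collecting: alpha ∧ beta = (6*x) dx ∧ dy + (6*x + 3*z) dx ∧ dz + (-9*z) dy ∧ dz.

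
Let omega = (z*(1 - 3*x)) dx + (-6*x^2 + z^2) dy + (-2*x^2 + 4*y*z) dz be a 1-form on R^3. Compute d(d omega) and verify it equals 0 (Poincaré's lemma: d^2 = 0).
d(d omega) = 0

Step 1: d omega = sum_{i<j} (∂f_j/∂x_i - ∂f_i/∂x_j) dx_i ∧ dx_j:
  coeff of dx ∧ dy: -12*x
  coeff of dx ∧ dz: -x - 1
  coeff of dy ∧ dz: 2*z
Step 2: Apply d again to each 2-form coefficient. The only possible 3-form in R^3 is dx ∧ dy ∧ dz, with coefficient
  ∂(coeff of dy∧dz)/∂x - ∂(coeff of dx∧dz)/∂y + ∂(coeff of dx∧dy)/∂z
  = ∂/∂x (2*z) - ∂/∂y (-x - 1) + ∂/∂z (-12*x).
Each of these terms simplifies to sums of mixed partials that cancel in pairs. The result is 0 (by equality of mixed partials for smooth functions — Schwarz / Clairaut).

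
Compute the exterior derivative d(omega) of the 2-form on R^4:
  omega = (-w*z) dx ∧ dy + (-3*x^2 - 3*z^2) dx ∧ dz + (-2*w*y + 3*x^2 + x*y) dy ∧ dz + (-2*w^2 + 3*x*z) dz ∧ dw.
d(omega) = (-w + 6*x + y) dx ∧ dy ∧ dz + (-z) dx ∧ dy ∧ dw + (-2*y) dy ∧ dz ∧ dw + (3*z) dx ∧ dz ∧ dw

For a 2-form omega = sum_{i<j} g_{ij} dx_i ∧ dx_j, the exterior derivative is
  d(omega) = sum_{i<j} d(g_{ij}) ∧ dx_i ∧ dx_j = sum_{i<j, k} (∂g_{ij}/∂x_k) dx_k ∧ dx_i ∧ dx_j.
Expand each term, using dx_k ∧ dx_i ∧ dx_j = sgn(permutation) dx_{(a)} ∧ dx_{(b)} ∧ dx_{(c)} with (a < b < c) sorted:
  d(-w*z) includes (∂/∂z)(-w*z) dz = (-w) dz, which multiplied by dx ∧ dy gives (-w) dx ∧ dy ∧ dz
  d(-w*z) includes (∂/∂w)(-w*z) dw = (-z) dw, which multiplied by dx ∧ dy gives (-z) dx ∧ dy ∧ dw
  d(-2*w*y + 3*x^2 + x*y) includes (∂/∂x)(-2*w*y + 3*x^2 + x*y) dx = (6*x + y) dx, which multiplied by dy ∧ dz gives (6*x + y) dx ∧ dy ∧ dz
  d(-2*w*y + 3*x^2 + x*y) includes (∂/∂w)(-2*w*y + 3*x^2 + x*y) dw = (-2*y) dw, which multiplied by dy ∧ dz gives (-2*y) dy ∧ dz ∧ dw
  d(-2*w^2 + 3*x*z) includes (∂/∂x)(-2*w^2 + 3*x*z) dx = (3*z) dx, which multiplied by dz ∧ dw gives (3*z) dx ∧ dz ∧ dw
Collecting like 3-forms: d(omega) = (-w + 6*x + y) dx ∧ dy ∧ dz + (-z) dx ∧ dy ∧ dw + (-2*y) dy ∧ dz ∧ dw + (3*z) dx ∧ dz ∧ dw.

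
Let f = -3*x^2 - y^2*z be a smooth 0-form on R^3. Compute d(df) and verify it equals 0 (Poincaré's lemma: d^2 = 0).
d(df) = 0

Step 1: df = sum_i (∂f/∂x_i) dx_i = (-6*x) dx + (-2*y*z) dy + (-y^2) dz.
Step 2: Apply d again. Using the 1-form formula, the coefficient of dx ∧ dy in d(df) is ∂^2 f/∂x ∂y - ∂^2 f/∂y ∂x = (0) - (0) = 0 (equality of mixed partials for smooth f).
Similarly for dx ∧ dz and dy ∧ dz — all coefficients vanish. So d(df) = 0.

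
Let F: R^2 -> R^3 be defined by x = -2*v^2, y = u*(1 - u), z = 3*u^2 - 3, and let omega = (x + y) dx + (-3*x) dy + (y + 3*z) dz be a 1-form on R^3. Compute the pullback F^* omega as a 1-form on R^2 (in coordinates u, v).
F^* omega = (48*u^3 + 6*u^2 - 12*u*v^2 - 54*u + 6*v^2) du + (4*v*(u^2 - u + 2*v^2)) dv

Using F^*(f dg) = (f ∘ F) d(g ∘ F), substitute each coordinate x_i by F_i(u, v) in f_i, and replace dx_i by d F_i = (∂F_i/∂u) du + (∂F_i/∂v) dv.
  For the x component: f_1(F) = -u^2 + u - 2*v^2; d F_1 = (0) du + (-4*v) dv
  For the y component: f_2(F) = 6*v^2; d F_2 = (1 - 2*u) du + (0) dv
  For the z component: f_3(F) = 8*u^2 + u - 9; d F_3 = (6*u) du + (0) dv
Combining and collecting du, dv coefficients:
  coeff of du: 48*u^3 + 6*u^2 - 12*u*v^2 - 54*u + 6*v^2
  coeff of dv: 4*v*(u^2 - u + 2*v^2)
F^* omega = (48*u^3 + 6*u^2 - 12*u*v^2 - 54*u + 6*v^2) du + (4*v*(u^2 - u + 2*v^2)) dv.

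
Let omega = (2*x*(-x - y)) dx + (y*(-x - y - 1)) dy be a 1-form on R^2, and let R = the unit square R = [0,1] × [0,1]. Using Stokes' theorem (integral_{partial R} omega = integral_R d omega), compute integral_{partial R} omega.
integral_(partial R) omega = 1/2

Stokes: integral_partial_R omega = integral_R d omega with d omega = (∂Q/∂x - ∂P/∂y) dx ∧ dy.
  ∂Q/∂x = -y
  ∂P/∂y = -2*x
  integrand = ∂Q/∂x - ∂P/∂y = 2*x - y.
Integrating over R: integral_0^1 integral_0^1 (2*x - y) dx dy = 1/2.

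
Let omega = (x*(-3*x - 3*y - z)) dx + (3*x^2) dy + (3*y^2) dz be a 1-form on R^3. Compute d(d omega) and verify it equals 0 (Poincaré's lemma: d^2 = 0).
d(d omega) = 0

Step 1: d omega = sum_{i<j} (∂f_j/∂x_i - ∂f_i/∂x_j) dx_i ∧ dx_j:
  coeff of dx ∧ dy: 9*x
  coeff of dx ∧ dz: x
  coeff of dy ∧ dz: 6*y
Step 2: Apply d again to each 2-form coefficient. The only possible 3-form in R^3 is dx ∧ dy ∧ dz, with coefficient
  ∂(coeff of dy∧dz)/∂x - ∂(coeff of dx∧dz)/∂y + ∂(coeff of dx∧dy)/∂z
  = ∂/∂x (6*y) - ∂/∂y (x) + ∂/∂z (9*x).
Each of these terms simplifies to sums of mixed partials that cancel in pairs. The result is 0 (by equality of mixed partials for smooth functions — Schwarz / Clairaut).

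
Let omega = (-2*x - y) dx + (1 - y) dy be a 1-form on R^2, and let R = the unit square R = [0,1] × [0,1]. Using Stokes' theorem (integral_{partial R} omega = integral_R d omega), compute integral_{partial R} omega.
integral_(partial R) omega = 1

Stokes: integral_partial_R omega = integral_R d omega with d omega = (∂Q/∂x - ∂P/∂y) dx ∧ dy.
  ∂Q/∂x = 0
  ∂P/∂y = -1
  integrand = ∂Q/∂x - ∂P/∂y = 1.
Integrating over R: integral_0^1 integral_0^1 (1) dx dy = 1.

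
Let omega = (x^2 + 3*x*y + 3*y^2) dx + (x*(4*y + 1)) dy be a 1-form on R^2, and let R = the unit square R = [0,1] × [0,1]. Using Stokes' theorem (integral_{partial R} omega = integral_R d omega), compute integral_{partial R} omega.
integral_(partial R) omega = -3/2

Stokes: integral_partial_R omega = integral_R d omega with d omega = (∂Q/∂x - ∂P/∂y) dx ∧ dy.
  ∂Q/∂x = 4*y + 1
  ∂P/∂y = 3*x + 6*y
  integrand = ∂Q/∂x - ∂P/∂y = -3*x - 2*y + 1.
Integrating over R: integral_0^1 integral_0^1 (-3*x - 2*y + 1) dx dy = -3/2.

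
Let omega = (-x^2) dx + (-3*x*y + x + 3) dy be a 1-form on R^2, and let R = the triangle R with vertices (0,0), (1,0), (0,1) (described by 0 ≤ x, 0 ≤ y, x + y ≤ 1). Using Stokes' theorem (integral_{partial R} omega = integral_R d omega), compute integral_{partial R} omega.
integral_(partial R) omega = 0

Stokes: integral_partial_R omega = integral_R d omega with d omega = (∂Q/∂x - ∂P/∂y) dx ∧ dy.
  ∂Q/∂x = 1 - 3*y
  ∂P/∂y = 0
  integrand = ∂Q/∂x - ∂P/∂y = 1 - 3*y.
Integrating over R: integral_0^1 integral_0^{1-x} (1 - 3*y) dy dx = 0.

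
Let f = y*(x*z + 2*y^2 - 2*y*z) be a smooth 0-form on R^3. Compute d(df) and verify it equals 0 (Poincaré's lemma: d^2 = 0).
d(df) = 0

Step 1: df = sum_i (∂f/∂x_i) dx_i = (y*z) dx + (x*z + 6*y^2 - 4*y*z) dy + (y*(x - 2*y)) dz.
Step 2: Apply d again. Using the 1-form formula, the coefficient of dx ∧ dy in d(df) is ∂^2 f/∂x ∂y - ∂^2 f/∂y ∂x = (z) - (z) = 0 (equality of mixed partials for smooth f).
Similarly for dx ∧ dz and dy ∧ dz — all coefficients vanish. So d(df) = 0.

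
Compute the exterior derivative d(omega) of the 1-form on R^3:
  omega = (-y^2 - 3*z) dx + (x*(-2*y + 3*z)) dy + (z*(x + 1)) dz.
d(omega) = (3*z) dx ∧ dy + (z + 3) dx ∧ dz + (-3*x) dy ∧ dz

For a 1-form omega = sum_i f_i dx_i, the exterior derivative is
  d(omega) = sum_{i < j} (∂f_j/∂x_i - ∂f_i/∂x_j) dx_i ∧ dx_j.
  coefficient of dx ∧ dy: ∂f_2/∂x - ∂f_1/∂y = ∂(x*(-2*y + 3*z))/∂x - ∂(-y^2 - 3*z)/∂y = 3*z
  coefficient of dx ∧ dz: ∂f_3/∂x - ∂f_1/∂z = ∂(z*(x + 1))/∂x - ∂(-y^2 - 3*z)/∂z = z + 3
  coefficient of dy ∧ dz: ∂f_3/∂y - ∂f_2/∂z = ∂(z*(x + 1))/∂y - ∂(x*(-2*y + 3*z))/∂z = -3*x
Assembling: d(omega) = (3*z) dx ∧ dy + (z + 3) dx ∧ dz + (-3*x) dy ∧ dz.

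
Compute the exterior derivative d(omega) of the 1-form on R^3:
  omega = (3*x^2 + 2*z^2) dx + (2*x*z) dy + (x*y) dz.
d(omega) = (2*z) dx ∧ dy + (y - 4*z) dx ∧ dz + (-x) dy ∧ dz

For a 1-form omega = sum_i f_i dx_i, the exterior derivative is
  d(omega) = sum_{i < j} (∂f_j/∂x_i - ∂f_i/∂x_j) dx_i ∧ dx_j.
  coefficient of dx ∧ dy: ∂f_2/∂x - ∂f_1/∂y = ∂(2*x*z)/∂x - ∂(3*x^2 + 2*z^2)/∂y = 2*z
  coefficient of dx ∧ dz: ∂f_3/∂x - ∂f_1/∂z = ∂(x*y)/∂x - ∂(3*x^2 + 2*z^2)/∂z = y - 4*z
  coefficient of dy ∧ dz: ∂f_3/∂y - ∂f_2/∂z = ∂(x*y)/∂y - ∂(2*x*z)/∂z = -x
Assembling: d(omega) = (2*z) dx ∧ dy + (y - 4*z) dx ∧ dz + (-x) dy ∧ dz.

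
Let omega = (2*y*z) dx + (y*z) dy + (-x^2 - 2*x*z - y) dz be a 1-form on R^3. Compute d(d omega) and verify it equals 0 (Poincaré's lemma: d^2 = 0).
d(d omega) = 0

Step 1: d omega = sum_{i<j} (∂f_j/∂x_i - ∂f_i/∂x_j) dx_i ∧ dx_j:
  coeff of dx ∧ dy: -2*z
  coeff of dx ∧ dz: -2*x - 2*y - 2*z
  coeff of dy ∧ dz: -y - 1
Step 2: Apply d again to each 2-form coefficient. The only possible 3-form in R^3 is dx ∧ dy ∧ dz, with coefficient
  ∂(coeff of dy∧dz)/∂x - ∂(coeff of dx∧dz)/∂y + ∂(coeff of dx∧dy)/∂z
  = ∂/∂x (-y - 1) - ∂/∂y (-2*x - 2*y - 2*z) + ∂/∂z (-2*z).
Each of these terms simplifies to sums of mixed partials that cancel in pairs. The result is 0 (by equality of mixed partials for smooth functions — Schwarz / Clairaut).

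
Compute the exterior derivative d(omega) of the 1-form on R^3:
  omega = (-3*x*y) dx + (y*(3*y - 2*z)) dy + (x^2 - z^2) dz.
d(omega) = (3*x) dx ∧ dy + (2*x) dx ∧ dz + (2*y) dy ∧ dz

For a 1-form omega = sum_i f_i dx_i, the exterior derivative is
  d(omega) = sum_{i < j} (∂f_j/∂x_i - ∂f_i/∂x_j) dx_i ∧ dx_j.
  coefficient of dx ∧ dy: ∂f_2/∂x - ∂f_1/∂y = ∂(y*(3*y - 2*z))/∂x - ∂(-3*x*y)/∂y = 3*x
  coefficient of dx ∧ dz: ∂f_3/∂x - ∂f_1/∂z = ∂(x^2 - z^2)/∂x - ∂(-3*x*y)/∂z = 2*x
  coefficient of dy ∧ dz: ∂f_3/∂y - ∂f_2/∂z = ∂(x^2 - z^2)/∂y - ∂(y*(3*y - 2*z))/∂z = 2*y
Assembling: d(omega) = (3*x) dx ∧ dy + (2*x) dx ∧ dz + (2*y) dy ∧ dz.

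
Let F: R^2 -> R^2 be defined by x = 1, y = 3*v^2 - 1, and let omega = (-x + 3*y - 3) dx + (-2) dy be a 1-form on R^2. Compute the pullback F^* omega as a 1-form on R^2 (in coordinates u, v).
F^* omega = (-12*v) dv

Using F^*(f dg) = (f ∘ F) d(g ∘ F), substitute each coordinate x_i by F_i(u, v) in f_i, and replace dx_i by d F_i = (∂F_i/∂u) du + (∂F_i/∂v) dv.
  For the x component: f_1(F) = 9*v^2 - 7; d F_1 = (0) du + (0) dv
  For the y component: f_2(F) = -2; d F_2 = (0) du + (6*v) dv
Combining and collecting du, dv coefficients:
  coeff of du: 0
  coeff of dv: -12*v
F^* omega = (-12*v) dv.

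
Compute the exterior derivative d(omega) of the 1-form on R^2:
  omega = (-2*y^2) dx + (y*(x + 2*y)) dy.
d(omega) = (5*y) dx ∧ dy

For a 1-form omega = sum_i f_i dx_i, the exterior derivative is
  d(omega) = sum_{i < j} (∂f_j/∂x_i - ∂f_i/∂x_j) dx_i ∧ dx_j.
  coefficient of dx ∧ dy: ∂f_2/∂x - ∂f_1/∂y = ∂(y*(x + 2*y))/∂x - ∂(-2*y^2)/∂y = 5*y
Assembling: d(omega) = (5*y) dx ∧ dy.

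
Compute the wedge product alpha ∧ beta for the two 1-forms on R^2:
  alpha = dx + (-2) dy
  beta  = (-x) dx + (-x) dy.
alpha ∧ beta = (-3*x) dx ∧ dy

Distribute the wedge, using dx_i ∧ dx_j = -dx_j ∧ dx_i and dx_i ∧ dx_i = 0. For each pair (i, j) with i < j, the coefficient of dx_i ∧ dx_j in alpha ∧ beta is (alpha_i * beta_j - alpha_j * beta_i). Collecting: alpha ∧ beta = (-3*x) dx ∧ dy.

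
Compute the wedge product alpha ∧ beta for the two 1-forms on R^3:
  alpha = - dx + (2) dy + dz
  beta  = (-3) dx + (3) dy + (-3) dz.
alpha ∧ beta = (3) dx ∧ dy + (6) dx ∧ dz + (-9) dy ∧ dz

Distribute the wedge, using dx_i ∧ dx_j = -dx_j ∧ dx_i and dx_i ∧ dx_i = 0. For each pair (i, j) with i < j, the coefficient of dx_i ∧ dx_j in alpha ∧ beta is (alpha_i * beta_j - alpha_j * beta_i). Collecting: alpha ∧ beta = (3) dx ∧ dy + (6) dx ∧ dz + (-9) dy ∧ dz.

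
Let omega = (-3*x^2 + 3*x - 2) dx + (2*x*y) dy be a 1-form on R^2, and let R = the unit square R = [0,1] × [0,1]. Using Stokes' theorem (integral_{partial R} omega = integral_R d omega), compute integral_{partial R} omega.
integral_(partial R) omega = 1

Stokes: integral_partial_R omega = integral_R d omega with d omega = (∂Q/∂x - ∂P/∂y) dx ∧ dy.
  ∂Q/∂x = 2*y
  ∂P/∂y = 0
  integrand = ∂Q/∂x - ∂P/∂y = 2*y.
Integrating over R: integral_0^1 integral_0^1 (2*y) dx dy = 1.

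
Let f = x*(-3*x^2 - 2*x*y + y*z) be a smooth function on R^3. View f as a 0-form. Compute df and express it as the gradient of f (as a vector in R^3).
df = (-9*x^2 - 4*x*y + y*z) dx + (x*(-2*x + z)) dy + (x*y) dz; grad f = (-9*x^2 - 4*x*y + y*z, x*(-2*x + z), x*y)

For a 0-form f, d f = (∂f/∂x) dx + (∂f/∂y) dy + (∂f/∂z) dz. The components of the vector representation are exactly the entries of grad f in Cartesian coordinates:
  ∂f/∂x = -9*x^2 - 4*x*y + y*z
  ∂f/∂y = x*(-2*x + z)
  ∂f/∂z = x*y.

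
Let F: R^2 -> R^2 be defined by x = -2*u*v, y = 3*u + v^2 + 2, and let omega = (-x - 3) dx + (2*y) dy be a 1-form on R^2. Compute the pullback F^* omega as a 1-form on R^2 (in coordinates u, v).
F^* omega = (-4*u*v^2 + 18*u + 6*v^2 + 6*v + 12) du + (-4*u^2*v + 12*u*v + 6*u + 4*v^3 + 8*v) dv

Using F^*(f dg) = (f ∘ F) d(g ∘ F), substitute each coordinate x_i by F_i(u, v) in f_i, and replace dx_i by d F_i = (∂F_i/∂u) du + (∂F_i/∂v) dv.
  For the x component: f_1(F) = 2*u*v - 3; d F_1 = (-2*v) du + (-2*u) dv
  For the y component: f_2(F) = 6*u + 2*v^2 + 4; d F_2 = (3) du + (2*v) dv
Combining and collecting du, dv coefficients:
  coeff of du: -4*u*v^2 + 18*u + 6*v^2 + 6*v + 12
  coeff of dv: -4*u^2*v + 12*u*v + 6*u + 4*v^3 + 8*v
F^* omega = (-4*u*v^2 + 18*u + 6*v^2 + 6*v + 12) du + (-4*u^2*v + 12*u*v + 6*u + 4*v^3 + 8*v) dv.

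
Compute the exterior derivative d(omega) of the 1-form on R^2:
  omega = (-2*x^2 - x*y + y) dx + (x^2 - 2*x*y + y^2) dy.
d(omega) = (3*x - 2*y - 1) dx ∧ dy

For a 1-form omega = sum_i f_i dx_i, the exterior derivative is
  d(omega) = sum_{i < j} (∂f_j/∂x_i - ∂f_i/∂x_j) dx_i ∧ dx_j.
  coefficient of dx ∧ dy: ∂f_2/∂x - ∂f_1/∂y = ∂(x^2 - 2*x*y + y^2)/∂x - ∂(-2*x^2 - x*y + y)/∂y = 3*x - 2*y - 1
Assembling: d(omega) = (3*x - 2*y - 1) dx ∧ dy.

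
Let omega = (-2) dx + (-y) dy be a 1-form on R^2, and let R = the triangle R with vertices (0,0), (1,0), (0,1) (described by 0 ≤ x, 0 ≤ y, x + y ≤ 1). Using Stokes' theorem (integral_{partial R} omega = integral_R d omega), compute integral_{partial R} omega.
integral_(partial R) omega = 0

Stokes: integral_partial_R omega = integral_R d omega with d omega = (∂Q/∂x - ∂P/∂y) dx ∧ dy.
  ∂Q/∂x = 0
  ∂P/∂y = 0
  integrand = ∂Q/∂x - ∂P/∂y = 0.
Integrating over R: integral_0^1 integral_0^{1-x} (0) dy dx = 0.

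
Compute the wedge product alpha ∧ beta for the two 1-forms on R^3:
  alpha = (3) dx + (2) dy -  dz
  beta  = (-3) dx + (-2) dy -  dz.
alpha ∧ beta = (-6) dx ∧ dz + (-4) dy ∧ dz

Distribute the wedge, using dx_i ∧ dx_j = -dx_j ∧ dx_i and dx_i ∧ dx_i = 0. For each pair (i, j) with i < j, the coefficient of dx_i ∧ dx_j in alpha ∧ beta is (alpha_i * beta_j - alpha_j * beta_i). Collecting: alpha ∧ beta = (-6) dx ∧ dz + (-4) dy ∧ dz.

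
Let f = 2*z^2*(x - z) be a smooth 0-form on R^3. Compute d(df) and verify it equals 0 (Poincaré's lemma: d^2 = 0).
d(df) = 0

Step 1: df = sum_i (∂f/∂x_i) dx_i = (2*z^2) dx + (0) dy + (2*z*(2*x - 3*z)) dz.
Step 2: Apply d again. Using the 1-form formula, the coefficient of dx ∧ dy in d(df) is ∂^2 f/∂x ∂y - ∂^2 f/∂y ∂x = (0) - (0) = 0 (equality of mixed partials for smooth f).
Similarly for dx ∧ dz and dy ∧ dz — all coefficients vanish. So d(df) = 0.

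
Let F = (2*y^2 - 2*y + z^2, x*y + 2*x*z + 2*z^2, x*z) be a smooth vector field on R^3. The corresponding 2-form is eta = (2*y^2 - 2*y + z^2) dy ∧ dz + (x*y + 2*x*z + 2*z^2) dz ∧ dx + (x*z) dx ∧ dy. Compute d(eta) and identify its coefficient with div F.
d(eta) = (2*x) dx ∧ dy ∧ dz; div F = 2*x

For a 2-form in R^3 of the form above, applying d gives a 3-form with coefficient ∂P/∂x + ∂Q/∂y + ∂R/∂z:
  ∂P/∂x = 0
  ∂Q/∂y = x
  ∂R/∂z = x
Sum = 2*x, which is exactly div F.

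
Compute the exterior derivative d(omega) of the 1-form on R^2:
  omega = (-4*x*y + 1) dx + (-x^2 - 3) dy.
d(omega) = (2*x) dx ∧ dy

For a 1-form omega = sum_i f_i dx_i, the exterior derivative is
  d(omega) = sum_{i < j} (∂f_j/∂x_i - ∂f_i/∂x_j) dx_i ∧ dx_j.
  coefficient of dx ∧ dy: ∂f_2/∂x - ∂f_1/∂y = ∂(-x^2 - 3)/∂x - ∂(-4*x*y + 1)/∂y = 2*x
Assembling: d(omega) = (2*x) dx ∧ dy.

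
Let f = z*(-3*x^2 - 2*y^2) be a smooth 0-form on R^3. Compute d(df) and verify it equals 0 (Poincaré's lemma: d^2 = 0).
d(df) = 0

Step 1: df = sum_i (∂f/∂x_i) dx_i = (-6*x*z) dx + (-4*y*z) dy + (-3*x^2 - 2*y^2) dz.
Step 2: Apply d again. Using the 1-form formula, the coefficient of dx ∧ dy in d(df) is ∂^2 f/∂x ∂y - ∂^2 f/∂y ∂x = (0) - (0) = 0 (equality of mixed partials for smooth f).
Similarly for dx ∧ dz and dy ∧ dz — all coefficients vanish. So d(df) = 0.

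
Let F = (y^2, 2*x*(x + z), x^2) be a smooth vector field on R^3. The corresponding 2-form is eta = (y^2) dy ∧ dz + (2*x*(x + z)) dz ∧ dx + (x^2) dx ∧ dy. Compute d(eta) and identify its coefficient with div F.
d(eta) = (0) dx ∧ dy ∧ dz; div F = 0

For a 2-form in R^3 of the form above, applying d gives a 3-form with coefficient ∂P/∂x + ∂Q/∂y + ∂R/∂z:
  ∂P/∂x = 0
  ∂Q/∂y = 0
  ∂R/∂z = 0
Sum = 0, which is exactly div F.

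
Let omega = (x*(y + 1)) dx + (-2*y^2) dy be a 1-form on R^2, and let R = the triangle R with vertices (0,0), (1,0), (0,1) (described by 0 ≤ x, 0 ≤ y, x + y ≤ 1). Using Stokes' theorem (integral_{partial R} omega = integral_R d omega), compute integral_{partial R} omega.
integral_(partial R) omega = -1/6

Stokes: integral_partial_R omega = integral_R d omega with d omega = (∂Q/∂x - ∂P/∂y) dx ∧ dy.
  ∂Q/∂x = 0
  ∂P/∂y = x
  integrand = ∂Q/∂x - ∂P/∂y = -x.
Integrating over R: integral_0^1 integral_0^{1-x} (-x) dy dx = -1/6.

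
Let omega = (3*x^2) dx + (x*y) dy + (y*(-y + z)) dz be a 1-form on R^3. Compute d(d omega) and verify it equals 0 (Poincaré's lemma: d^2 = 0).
d(d omega) = 0

Step 1: d omega = sum_{i<j} (∂f_j/∂x_i - ∂f_i/∂x_j) dx_i ∧ dx_j:
  coeff of dx ∧ dy: y
  coeff of dx ∧ dz: 0
  coeff of dy ∧ dz: -2*y + z
Step 2: Apply d again to each 2-form coefficient. The only possible 3-form in R^3 is dx ∧ dy ∧ dz, with coefficient
  ∂(coeff of dy∧dz)/∂x - ∂(coeff of dx∧dz)/∂y + ∂(coeff of dx∧dy)/∂z
  = ∂/∂x (-2*y + z) - ∂/∂y (0) + ∂/∂z (y).
Each of these terms simplifies to sums of mixed partials that cancel in pairs. The result is 0 (by equality of mixed partials for smooth functions — Schwarz / Clairaut).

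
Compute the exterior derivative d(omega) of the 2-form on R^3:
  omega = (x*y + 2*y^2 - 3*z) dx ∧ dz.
d(omega) = (-x - 4*y) dx ∧ dy ∧ dz

For a 2-form omega = sum_{i<j} g_{ij} dx_i ∧ dx_j, the exterior derivative is
  d(omega) = sum_{i<j} d(g_{ij}) ∧ dx_i ∧ dx_j = sum_{i<j, k} (∂g_{ij}/∂x_k) dx_k ∧ dx_i ∧ dx_j.
Expand each term, using dx_k ∧ dx_i ∧ dx_j = sgn(permutation) dx_{(a)} ∧ dx_{(b)} ∧ dx_{(c)} with (a < b < c) sorted:
  d(x*y + 2*y^2 - 3*z) includes (∂/∂y)(x*y + 2*y^2 - 3*z) dy = (x + 4*y) dy, which multiplied by dx ∧ dz gives (-x - 4*y) dx ∧ dy ∧ dz
Collecting like 3-forms: d(omega) = (-x - 4*y) dx ∧ dy ∧ dz.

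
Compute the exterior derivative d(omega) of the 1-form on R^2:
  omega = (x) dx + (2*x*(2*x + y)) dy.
d(omega) = (8*x + 2*y) dx ∧ dy

For a 1-form omega = sum_i f_i dx_i, the exterior derivative is
  d(omega) = sum_{i < j} (∂f_j/∂x_i - ∂f_i/∂x_j) dx_i ∧ dx_j.
  coefficient of dx ∧ dy: ∂f_2/∂x - ∂f_1/∂y = ∂(2*x*(2*x + y))/∂x - ∂(x)/∂y = 8*x + 2*y
Assembling: d(omega) = (8*x + 2*y) dx ∧ dy.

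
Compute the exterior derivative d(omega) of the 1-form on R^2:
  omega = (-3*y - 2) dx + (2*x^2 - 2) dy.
d(omega) = (4*x + 3) dx ∧ dy

For a 1-form omega = sum_i f_i dx_i, the exterior derivative is
  d(omega) = sum_{i < j} (∂f_j/∂x_i - ∂f_i/∂x_j) dx_i ∧ dx_j.
  coefficient of dx ∧ dy: ∂f_2/∂x - ∂f_1/∂y = ∂(2*x^2 - 2)/∂x - ∂(-3*y - 2)/∂y = 4*x + 3
Assembling: d(omega) = (4*x + 3) dx ∧ dy.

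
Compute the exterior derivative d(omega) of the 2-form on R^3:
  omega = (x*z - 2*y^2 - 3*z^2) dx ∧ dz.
d(omega) = (4*y) dx ∧ dy ∧ dz

For a 2-form omega = sum_{i<j} g_{ij} dx_i ∧ dx_j, the exterior derivative is
  d(omega) = sum_{i<j} d(g_{ij}) ∧ dx_i ∧ dx_j = sum_{i<j, k} (∂g_{ij}/∂x_k) dx_k ∧ dx_i ∧ dx_j.
Expand each term, using dx_k ∧ dx_i ∧ dx_j = sgn(permutation) dx_{(a)} ∧ dx_{(b)} ∧ dx_{(c)} with (a < b < c) sorted:
  d(x*z - 2*y^2 - 3*z^2) includes (∂/∂y)(x*z - 2*y^2 - 3*z^2) dy = (-4*y) dy, which multiplied by dx ∧ dz gives (4*y) dx ∧ dy ∧ dz
Collecting like 3-forms: d(omega) = (4*y) dx ∧ dy ∧ dz.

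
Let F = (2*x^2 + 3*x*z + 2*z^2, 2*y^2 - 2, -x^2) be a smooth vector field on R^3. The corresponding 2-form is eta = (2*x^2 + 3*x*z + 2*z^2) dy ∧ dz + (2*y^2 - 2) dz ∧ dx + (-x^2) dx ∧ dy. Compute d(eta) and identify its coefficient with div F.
d(eta) = (4*x + 4*y + 3*z) dx ∧ dy ∧ dz; div F = 4*x + 4*y + 3*z

For a 2-form in R^3 of the form above, applying d gives a 3-form with coefficient ∂P/∂x + ∂Q/∂y + ∂R/∂z:
  ∂P/∂x = 4*x + 3*z
  ∂Q/∂y = 4*y
  ∂R/∂z = 0
Sum = 4*x + 4*y + 3*z, which is exactly div F.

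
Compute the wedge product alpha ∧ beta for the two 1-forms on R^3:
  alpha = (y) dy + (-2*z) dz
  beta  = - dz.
alpha ∧ beta = (-y) dy ∧ dz

Distribute the wedge, using dx_i ∧ dx_j = -dx_j ∧ dx_i and dx_i ∧ dx_i = 0. For each pair (i, j) with i < j, the coefficient of dx_i ∧ dx_j in alpha ∧ beta is (alpha_i * beta_j - alpha_j * beta_i). Collecting: alpha ∧ beta = (-y) dy ∧ dz.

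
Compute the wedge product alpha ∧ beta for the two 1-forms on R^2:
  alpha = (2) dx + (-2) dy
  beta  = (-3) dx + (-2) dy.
alpha ∧ beta = (-10) dx ∧ dy

Distribute the wedge, using dx_i ∧ dx_j = -dx_j ∧ dx_i and dx_i ∧ dx_i = 0. For each pair (i, j) with i < j, the coefficient of dx_i ∧ dx_j in alpha ∧ beta is (alpha_i * beta_j - alpha_j * beta_i). Collecting: alpha ∧ beta = (-10) dx ∧ dy.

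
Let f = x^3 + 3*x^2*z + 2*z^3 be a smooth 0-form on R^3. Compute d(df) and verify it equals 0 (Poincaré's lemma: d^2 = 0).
d(df) = 0

Step 1: df = sum_i (∂f/∂x_i) dx_i = (3*x*(x + 2*z)) dx + (0) dy + (3*x^2 + 6*z^2) dz.
Step 2: Apply d again. Using the 1-form formula, the coefficient of dx ∧ dy in d(df) is ∂^2 f/∂x ∂y - ∂^2 f/∂y ∂x = (0) - (0) = 0 (equality of mixed partials for smooth f).
Similarly for dx ∧ dz and dy ∧ dz — all coefficients vanish. So d(df) = 0.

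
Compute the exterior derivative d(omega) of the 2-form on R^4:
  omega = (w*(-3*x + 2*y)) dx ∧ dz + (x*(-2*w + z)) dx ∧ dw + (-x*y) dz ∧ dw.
d(omega) = (-2*w) dx ∧ dy ∧ dz + (-4*x + y) dx ∧ dz ∧ dw + (-x) dy ∧ dz ∧ dw

For a 2-form omega = sum_{i<j} g_{ij} dx_i ∧ dx_j, the exterior derivative is
  d(omega) = sum_{i<j} d(g_{ij}) ∧ dx_i ∧ dx_j = sum_{i<j, k} (∂g_{ij}/∂x_k) dx_k ∧ dx_i ∧ dx_j.
Expand each term, using dx_k ∧ dx_i ∧ dx_j = sgn(permutation) dx_{(a)} ∧ dx_{(b)} ∧ dx_{(c)} with (a < b < c) sorted:
  d(w*(-3*x + 2*y)) includes (∂/∂y)(w*(-3*x + 2*y)) dy = (2*w) dy, which multiplied by dx ∧ dz gives (-2*w) dx ∧ dy ∧ dz
  d(w*(-3*x + 2*y)) includes (∂/∂w)(w*(-3*x + 2*y)) dw = (-3*x + 2*y) dw, which multiplied by dx ∧ dz gives (-3*x + 2*y) dx ∧ dz ∧ dw
  d(x*(-2*w + z)) includes (∂/∂z)(x*(-2*w + z)) dz = (x) dz, which multiplied by dx ∧ dw gives (-x) dx ∧ dz ∧ dw
  d(-x*y) includes (∂/∂x)(-x*y) dx = (-y) dx, which multiplied by dz ∧ dw gives (-y) dx ∧ dz ∧ dw
  d(-x*y) includes (∂/∂y)(-x*y) dy = (-x) dy, which multiplied by dz ∧ dw gives (-x) dy ∧ dz ∧ dw
Collecting like 3-forms: d(omega) = (-2*w) dx ∧ dy ∧ dz + (-4*x + y) dx ∧ dz ∧ dw + (-x) dy ∧ dz ∧ dw.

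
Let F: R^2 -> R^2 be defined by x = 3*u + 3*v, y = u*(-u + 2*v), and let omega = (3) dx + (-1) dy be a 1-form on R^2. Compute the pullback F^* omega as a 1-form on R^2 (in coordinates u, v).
F^* omega = (2*u - 2*v + 9) du + (9 - 2*u) dv

Using F^*(f dg) = (f ∘ F) d(g ∘ F), substitute each coordinate x_i by F_i(u, v) in f_i, and replace dx_i by d F_i = (∂F_i/∂u) du + (∂F_i/∂v) dv.
  For the x component: f_1(F) = 3; d F_1 = (3) du + (3) dv
  For the y component: f_2(F) = -1; d F_2 = (-2*u + 2*v) du + (2*u) dv
Combining and collecting du, dv coefficients:
  coeff of du: 2*u - 2*v + 9
  coeff of dv: 9 - 2*u
F^* omega = (2*u - 2*v + 9) du + (9 - 2*u) dv.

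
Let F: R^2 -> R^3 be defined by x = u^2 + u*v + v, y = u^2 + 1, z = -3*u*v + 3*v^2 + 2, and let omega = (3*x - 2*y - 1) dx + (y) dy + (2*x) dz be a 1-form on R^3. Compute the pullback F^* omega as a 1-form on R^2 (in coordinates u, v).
F^* omega = (4*u^3 + u^2*v - 3*u*v^2 + 6*u*v - 4*u - 3*v^2 - 3*v) du + (-5*u^3 + 9*u^2*v + u^2 + 12*u*v^2 - 3*u + 12*v^2 + 3*v - 3) dv

Using F^*(f dg) = (f ∘ F) d(g ∘ F), substitute each coordinate x_i by F_i(u, v) in f_i, and replace dx_i by d F_i = (∂F_i/∂u) du + (∂F_i/∂v) dv.
  For the x component: f_1(F) = u^2 + 3*u*v + 3*v - 3; d F_1 = (2*u + v) du + (u + 1) dv
  For the y component: f_2(F) = u^2 + 1; d F_2 = (2*u) du + (0) dv
  For the z component: f_3(F) = 2*u^2 + 2*u*v + 2*v; d F_3 = (-3*v) du + (-3*u + 6*v) dv
Combining and collecting du, dv coefficients:
  coeff of du: 4*u^3 + u^2*v - 3*u*v^2 + 6*u*v - 4*u - 3*v^2 - 3*v
  coeff of dv: -5*u^3 + 9*u^2*v + u^2 + 12*u*v^2 - 3*u + 12*v^2 + 3*v - 3
F^* omega = (4*u^3 + u^2*v - 3*u*v^2 + 6*u*v - 4*u - 3*v^2 - 3*v) du + (-5*u^3 + 9*u^2*v + u^2 + 12*u*v^2 - 3*u + 12*v^2 + 3*v - 3) dv.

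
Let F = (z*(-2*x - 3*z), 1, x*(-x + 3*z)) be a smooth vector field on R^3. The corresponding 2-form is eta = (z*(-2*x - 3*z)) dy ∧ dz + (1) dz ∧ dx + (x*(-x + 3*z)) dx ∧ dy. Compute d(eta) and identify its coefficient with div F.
d(eta) = (3*x - 2*z) dx ∧ dy ∧ dz; div F = 3*x - 2*z

For a 2-form in R^3 of the form above, applying d gives a 3-form with coefficient ∂P/∂x + ∂Q/∂y + ∂R/∂z:
  ∂P/∂x = -2*z
  ∂Q/∂y = 0
  ∂R/∂z = 3*x
Sum = 3*x - 2*z, which is exactly div F.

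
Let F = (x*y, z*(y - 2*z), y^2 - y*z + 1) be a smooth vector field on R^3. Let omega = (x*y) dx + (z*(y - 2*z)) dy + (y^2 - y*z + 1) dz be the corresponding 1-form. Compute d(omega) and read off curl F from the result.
d(omega) = (y + 3*z) dy ∧ dz + (0) dz ∧ dx + (-x) dx ∧ dy; curl F = (y + 3*z, 0, -x)

d omega = sum_{i<j} (∂f_j/∂x_i - ∂f_i/∂x_j) dx_i ∧ dx_j. Under the identification (dy ∧ dz, dz ∧ dx, dx ∧ dy) ↔ (e_x, e_y, e_z), the coefficients are exactly the components of curl F. Compute:
  ∂R/∂y - ∂Q/∂z = (2*y - z) - (y - 4*z) = y + 3*z
  ∂P/∂z - ∂R/∂x = (0) - (0) = 0
  ∂Q/∂x - ∂P/∂y = (0) - (x) = -x.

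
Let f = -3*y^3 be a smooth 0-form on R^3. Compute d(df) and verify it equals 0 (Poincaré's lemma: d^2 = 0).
d(df) = 0

Step 1: df = sum_i (∂f/∂x_i) dx_i = (0) dx + (-9*y^2) dy + (0) dz.
Step 2: Apply d again. Using the 1-form formula, the coefficient of dx ∧ dy in d(df) is ∂^2 f/∂x ∂y - ∂^2 f/∂y ∂x = (0) - (0) = 0 (equality of mixed partials for smooth f).
Similarly for dx ∧ dz and dy ∧ dz — all coefficients vanish. So d(df) = 0.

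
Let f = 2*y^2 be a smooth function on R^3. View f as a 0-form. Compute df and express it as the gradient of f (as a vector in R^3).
df = (0) dx + (4*y) dy + (0) dz; grad f = (0, 4*y, 0)

For a 0-form f, d f = (∂f/∂x) dx + (∂f/∂y) dy + (∂f/∂z) dz. The components of the vector representation are exactly the entries of grad f in Cartesian coordinates:
  ∂f/∂x = 0
  ∂f/∂y = 4*y
  ∂f/∂z = 0.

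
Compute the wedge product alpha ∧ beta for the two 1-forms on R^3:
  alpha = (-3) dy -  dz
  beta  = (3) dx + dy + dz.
alpha ∧ beta = (9) dx ∧ dy + (-2) dy ∧ dz + (3) dx ∧ dz

Distribute the wedge, using dx_i ∧ dx_j = -dx_j ∧ dx_i and dx_i ∧ dx_i = 0. For each pair (i, j) with i < j, the coefficient of dx_i ∧ dx_j in alpha ∧ beta is (alpha_i * beta_j - alpha_j * beta_i). Collecting: alpha ∧ beta = (9) dx ∧ dy + (-2) dy ∧ dz + (3) dx ∧ dz.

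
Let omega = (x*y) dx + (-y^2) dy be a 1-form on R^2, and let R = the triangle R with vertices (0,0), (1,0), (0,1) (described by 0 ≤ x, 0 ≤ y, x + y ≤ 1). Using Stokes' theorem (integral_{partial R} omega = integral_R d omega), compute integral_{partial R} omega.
integral_(partial R) omega = -1/6

Stokes: integral_partial_R omega = integral_R d omega with d omega = (∂Q/∂x - ∂P/∂y) dx ∧ dy.
  ∂Q/∂x = 0
  ∂P/∂y = x
  integrand = ∂Q/∂x - ∂P/∂y = -x.
Integrating over R: integral_0^1 integral_0^{1-x} (-x) dy dx = -1/6.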